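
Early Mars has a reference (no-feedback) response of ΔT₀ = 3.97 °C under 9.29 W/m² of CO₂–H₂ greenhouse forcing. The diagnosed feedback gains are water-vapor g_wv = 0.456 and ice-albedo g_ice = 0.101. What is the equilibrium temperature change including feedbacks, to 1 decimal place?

9.0 °C

Total gain g = 0.456 + 0.101 = 0.557.
Amplification A = 1/(1 − 0.557) = 2.257.
ΔT = 3.97 × 2.257 = 9.0 °C.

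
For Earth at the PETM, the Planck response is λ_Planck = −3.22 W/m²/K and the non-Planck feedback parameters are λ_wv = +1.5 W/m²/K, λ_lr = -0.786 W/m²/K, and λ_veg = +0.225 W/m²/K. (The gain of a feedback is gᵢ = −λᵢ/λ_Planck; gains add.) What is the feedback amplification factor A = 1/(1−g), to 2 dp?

1.41

Convert to gains: g_wv = 1.5/3.22 = 0.4658; g_lr = -0.786/3.22 = -0.2441; g_veg = 0.225/3.22 = 0.06988.
Total gain g = 0.29158.
A = 1/(1 − 0.29158) = 1.41.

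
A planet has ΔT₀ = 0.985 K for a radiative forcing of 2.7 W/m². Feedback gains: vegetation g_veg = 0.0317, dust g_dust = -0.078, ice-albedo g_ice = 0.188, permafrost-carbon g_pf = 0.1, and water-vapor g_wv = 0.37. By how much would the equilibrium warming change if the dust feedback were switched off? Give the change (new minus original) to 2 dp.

Original: g = 0.6117, ΔT = 0.985/(1−0.6117) = 2.5367 K.
Without dust: g' = 0.6897, ΔT' = 0.985/(1−0.6897) = 3.1743 K.
Change = 3.1743 − 2.5367 = 0.64 K.

0.64 K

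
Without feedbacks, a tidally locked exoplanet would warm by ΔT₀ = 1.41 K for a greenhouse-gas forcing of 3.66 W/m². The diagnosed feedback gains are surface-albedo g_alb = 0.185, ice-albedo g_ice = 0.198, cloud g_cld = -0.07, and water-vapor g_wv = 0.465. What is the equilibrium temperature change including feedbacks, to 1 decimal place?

Total gain g = 0.185 + 0.198 − 0.07 + 0.465 = 0.778.
Amplification A = 1/(1 − 0.778) = 4.505.
ΔT = 1.41 × 4.505 = 6.4 K.

6.4 K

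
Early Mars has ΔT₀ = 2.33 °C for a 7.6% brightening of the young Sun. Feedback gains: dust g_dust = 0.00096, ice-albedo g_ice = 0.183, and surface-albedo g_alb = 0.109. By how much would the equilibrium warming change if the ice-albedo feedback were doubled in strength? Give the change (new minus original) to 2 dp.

1.15 °C

Original: g = 0.29296, ΔT = 2.33/(1−0.29296) = 3.2954 °C.
With doubled ice-albedo: g' = 0.47596, ΔT' = 2.33/(1−0.47596) = 4.4462 °C.
Change = 4.4462 − 3.2954 = 1.15 °C.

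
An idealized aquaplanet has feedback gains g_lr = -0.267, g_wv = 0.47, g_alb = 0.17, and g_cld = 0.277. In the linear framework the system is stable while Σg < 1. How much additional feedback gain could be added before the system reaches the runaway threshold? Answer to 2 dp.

Current total gain = -0.267 + 0.47 + 0.17 + 0.277 = 0.65.
Margin to runaway = 1 − 0.65 = 0.35.

0.35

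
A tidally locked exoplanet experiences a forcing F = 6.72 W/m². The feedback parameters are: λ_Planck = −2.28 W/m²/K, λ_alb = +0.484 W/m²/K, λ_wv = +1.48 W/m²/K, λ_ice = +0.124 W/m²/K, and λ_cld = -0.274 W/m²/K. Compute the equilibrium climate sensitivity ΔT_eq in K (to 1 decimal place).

Net feedback parameter λ = (−2.28) + (+0.484) + (+1.48) + (+0.124) + (-0.274) = -0.466 W/m²/K.
ΔT = −F/λ = −6.72/(-0.466) = 14.4 K.

14.4 K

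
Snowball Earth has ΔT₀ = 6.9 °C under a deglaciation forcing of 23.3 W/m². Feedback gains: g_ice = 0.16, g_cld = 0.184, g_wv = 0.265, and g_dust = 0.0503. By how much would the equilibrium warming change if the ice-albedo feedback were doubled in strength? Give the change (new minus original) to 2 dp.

17.93 °C

Original: g = 0.6593, ΔT = 6.9/(1−0.6593) = 20.2524 °C.
With doubled ice-albedo: g' = 0.8193, ΔT' = 6.9/(1−0.8193) = 38.1848 °C.
Change = 38.1848 − 20.2524 = 17.93 °C.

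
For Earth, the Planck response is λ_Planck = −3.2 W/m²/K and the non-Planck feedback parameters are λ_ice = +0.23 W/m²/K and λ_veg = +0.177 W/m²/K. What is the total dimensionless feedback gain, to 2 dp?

Convert to gains: g_ice = 0.23/3.2 = 0.07187; g_veg = 0.177/3.2 = 0.05531.
Total gain g = 0.12718.

0.13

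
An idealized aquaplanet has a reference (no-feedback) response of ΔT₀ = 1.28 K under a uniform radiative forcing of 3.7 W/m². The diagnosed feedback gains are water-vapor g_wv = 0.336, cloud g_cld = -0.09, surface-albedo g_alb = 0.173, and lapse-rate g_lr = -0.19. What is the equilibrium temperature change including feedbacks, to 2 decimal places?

1.66 K

Total gain g = 0.336 − 0.09 + 0.173 − 0.19 = 0.229.
Amplification A = 1/(1 − 0.229) = 1.297.
ΔT = 1.28 × 1.297 = 1.66 K.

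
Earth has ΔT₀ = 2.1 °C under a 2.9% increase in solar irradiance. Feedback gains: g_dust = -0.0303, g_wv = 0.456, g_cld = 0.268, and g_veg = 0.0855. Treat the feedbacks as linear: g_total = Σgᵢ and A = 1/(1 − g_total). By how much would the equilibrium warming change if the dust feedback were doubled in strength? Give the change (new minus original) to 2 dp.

-1.15 °C

Original: g = 0.7792, ΔT = 2.1/(1−0.7792) = 9.5109 °C.
With doubled dust: g' = 0.7489, ΔT' = 2.1/(1−0.7489) = 8.3632 °C.
Change = 8.3632 − 9.5109 = -1.15 °C.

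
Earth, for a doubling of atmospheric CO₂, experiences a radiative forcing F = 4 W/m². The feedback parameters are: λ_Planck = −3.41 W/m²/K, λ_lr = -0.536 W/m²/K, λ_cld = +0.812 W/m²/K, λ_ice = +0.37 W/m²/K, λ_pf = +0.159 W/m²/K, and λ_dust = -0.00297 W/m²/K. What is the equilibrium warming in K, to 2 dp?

1.53 K

Net feedback parameter λ = (−3.41) + (-0.536) + (+0.812) + (+0.37) + (+0.159) + (-0.00297) = -2.60797 W/m²/K.
ΔT = −F/λ = −4/(-2.60797) = 1.53 K.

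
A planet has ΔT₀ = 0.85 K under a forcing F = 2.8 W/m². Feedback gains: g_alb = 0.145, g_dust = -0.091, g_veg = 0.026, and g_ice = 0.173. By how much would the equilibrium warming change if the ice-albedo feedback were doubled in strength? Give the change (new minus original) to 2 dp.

Original: g = 0.253, ΔT = 0.85/(1−0.253) = 1.1379 K.
With doubled ice-albedo: g' = 0.426, ΔT' = 0.85/(1−0.426) = 1.4808 K.
Change = 1.4808 − 1.1379 = 0.34 K.

0.34 K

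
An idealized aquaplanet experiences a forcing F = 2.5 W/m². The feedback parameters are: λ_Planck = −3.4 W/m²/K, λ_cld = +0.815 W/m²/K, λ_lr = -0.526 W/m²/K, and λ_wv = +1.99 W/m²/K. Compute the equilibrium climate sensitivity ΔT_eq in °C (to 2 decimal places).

Net feedback parameter λ = (−3.4) + (+0.815) + (-0.526) + (+1.99) = -1.121 W/m²/K.
ΔT = −F/λ = −2.5/(-1.121) = 2.23 °C.

2.23 °C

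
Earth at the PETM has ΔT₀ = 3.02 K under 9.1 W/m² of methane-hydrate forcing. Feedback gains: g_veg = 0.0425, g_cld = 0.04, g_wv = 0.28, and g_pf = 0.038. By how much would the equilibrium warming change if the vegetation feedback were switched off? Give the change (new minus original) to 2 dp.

-0.33 K

Original: g = 0.4005, ΔT = 3.02/(1−0.4005) = 5.0375 K.
Without vegetation: g' = 0.358, ΔT' = 3.02/(1−0.358) = 4.7040 K.
Change = 4.7040 − 5.0375 = -0.33 K.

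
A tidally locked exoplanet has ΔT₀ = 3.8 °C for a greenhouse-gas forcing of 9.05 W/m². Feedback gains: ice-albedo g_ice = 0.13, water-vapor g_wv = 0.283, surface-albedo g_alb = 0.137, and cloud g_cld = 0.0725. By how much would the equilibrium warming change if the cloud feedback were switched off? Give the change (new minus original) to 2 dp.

Original: g = 0.6225, ΔT = 3.8/(1−0.6225) = 10.0662 °C.
Without cloud: g' = 0.55, ΔT' = 3.8/(1−0.55) = 8.4444 °C.
Change = 8.4444 − 10.0662 = -1.62 °C.

-1.62 °C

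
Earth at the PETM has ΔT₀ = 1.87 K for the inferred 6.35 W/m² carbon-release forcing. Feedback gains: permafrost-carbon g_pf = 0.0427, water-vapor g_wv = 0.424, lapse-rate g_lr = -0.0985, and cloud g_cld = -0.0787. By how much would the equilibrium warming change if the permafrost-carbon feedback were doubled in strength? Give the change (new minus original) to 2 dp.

Original: g = 0.2895, ΔT = 1.87/(1−0.2895) = 2.6319 K.
With doubled permafrost-carbon: g' = 0.3322, ΔT' = 1.87/(1−0.3322) = 2.8002 K.
Change = 2.8002 − 2.6319 = 0.17 K.

0.17 K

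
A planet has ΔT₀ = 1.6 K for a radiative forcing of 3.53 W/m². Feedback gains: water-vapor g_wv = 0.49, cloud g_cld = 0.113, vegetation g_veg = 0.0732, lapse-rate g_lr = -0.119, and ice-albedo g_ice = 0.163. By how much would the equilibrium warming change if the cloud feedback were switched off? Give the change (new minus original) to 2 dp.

-1.65 K

Original: g = 0.7202, ΔT = 1.6/(1−0.7202) = 5.7184 K.
Without cloud: g' = 0.6072, ΔT' = 1.6/(1−0.6072) = 4.0733 K.
Change = 4.0733 − 5.7184 = -1.65 K.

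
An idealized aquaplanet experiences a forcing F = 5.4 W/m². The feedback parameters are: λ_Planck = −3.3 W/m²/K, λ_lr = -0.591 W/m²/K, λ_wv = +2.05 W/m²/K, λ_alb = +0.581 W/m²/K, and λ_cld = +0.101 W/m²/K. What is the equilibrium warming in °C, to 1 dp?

4.7 °C

Net feedback parameter λ = (−3.3) + (-0.591) + (+2.05) + (+0.581) + (+0.101) = -1.159 W/m²/K.
ΔT = −F/λ = −5.4/(-1.159) = 4.7 °C.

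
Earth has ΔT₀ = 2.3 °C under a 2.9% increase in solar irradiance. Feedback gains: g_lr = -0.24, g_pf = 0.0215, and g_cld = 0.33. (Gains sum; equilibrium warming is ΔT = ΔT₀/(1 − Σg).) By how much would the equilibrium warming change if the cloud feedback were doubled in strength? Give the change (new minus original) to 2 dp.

1.53 °C

Original: g = 0.1115, ΔT = 2.3/(1−0.1115) = 2.5886 °C.
With doubled cloud: g' = 0.4415, ΔT' = 2.3/(1−0.4415) = 4.1182 °C.
Change = 4.1182 − 2.5886 = 1.53 °C.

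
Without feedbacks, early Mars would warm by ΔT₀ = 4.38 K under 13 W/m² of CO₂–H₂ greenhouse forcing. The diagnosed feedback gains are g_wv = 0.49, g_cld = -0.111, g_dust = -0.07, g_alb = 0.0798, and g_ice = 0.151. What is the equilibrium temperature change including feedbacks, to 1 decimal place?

Total gain g = 0.49 − 0.111 − 0.07 + 0.0798 + 0.151 = 0.5398.
Amplification A = 1/(1 − 0.5398) = 2.173.
ΔT = 4.38 × 2.173 = 9.5 K.

9.5 K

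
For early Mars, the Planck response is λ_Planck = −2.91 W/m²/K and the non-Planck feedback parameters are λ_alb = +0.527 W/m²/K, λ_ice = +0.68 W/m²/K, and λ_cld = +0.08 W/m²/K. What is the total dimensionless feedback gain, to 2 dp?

0.44

Convert to gains: g_alb = 0.527/2.91 = 0.1811; g_ice = 0.68/2.91 = 0.2337; g_cld = 0.08/2.91 = 0.02749.
Total gain g = 0.44229.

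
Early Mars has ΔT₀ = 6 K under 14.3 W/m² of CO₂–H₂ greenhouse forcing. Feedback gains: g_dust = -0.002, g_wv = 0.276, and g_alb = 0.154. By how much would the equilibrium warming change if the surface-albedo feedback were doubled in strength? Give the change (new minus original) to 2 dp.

Original: g = 0.428, ΔT = 6/(1−0.428) = 10.4895 K.
With doubled surface-albedo: g' = 0.582, ΔT' = 6/(1−0.582) = 14.3541 K.
Change = 14.3541 − 10.4895 = 3.86 K.

3.86 K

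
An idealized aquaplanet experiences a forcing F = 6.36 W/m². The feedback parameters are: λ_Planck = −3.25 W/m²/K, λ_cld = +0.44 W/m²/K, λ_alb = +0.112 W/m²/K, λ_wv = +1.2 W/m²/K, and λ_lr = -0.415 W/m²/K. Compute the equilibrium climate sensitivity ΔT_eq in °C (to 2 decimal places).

3.32 °C

Net feedback parameter λ = (−3.25) + (+0.44) + (+0.112) + (+1.2) + (-0.415) = -1.913 W/m²/K.
ΔT = −F/λ = −6.36/(-1.913) = 3.32 °C.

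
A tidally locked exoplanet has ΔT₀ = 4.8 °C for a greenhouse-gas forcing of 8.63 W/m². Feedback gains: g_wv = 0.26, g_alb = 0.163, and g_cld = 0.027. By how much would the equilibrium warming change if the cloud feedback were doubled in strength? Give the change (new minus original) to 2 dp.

Original: g = 0.45, ΔT = 4.8/(1−0.45) = 8.7273 °C.
With doubled cloud: g' = 0.477, ΔT' = 4.8/(1−0.477) = 9.1778 °C.
Change = 9.1778 − 8.7273 = 0.45 °C.

0.45 °C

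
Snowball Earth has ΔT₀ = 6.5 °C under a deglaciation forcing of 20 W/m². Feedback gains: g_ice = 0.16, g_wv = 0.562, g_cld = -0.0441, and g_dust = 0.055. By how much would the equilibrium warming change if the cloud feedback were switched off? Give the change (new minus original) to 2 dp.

Original: g = 0.7329, ΔT = 6.5/(1−0.7329) = 24.3355 °C.
Without cloud: g' = 0.777, ΔT' = 6.5/(1−0.777) = 29.1480 °C.
Change = 29.1480 − 24.3355 = 4.81 °C.

4.81 °C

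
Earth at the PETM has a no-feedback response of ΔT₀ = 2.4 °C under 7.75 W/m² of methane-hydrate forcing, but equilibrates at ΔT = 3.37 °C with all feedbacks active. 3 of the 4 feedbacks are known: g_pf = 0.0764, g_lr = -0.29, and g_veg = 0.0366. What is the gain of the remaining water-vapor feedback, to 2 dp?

Amplification A = ΔT/ΔT₀ = 3.37/2.4 = 1.404.
Total gain g = 1 − 1/A = 1 − 1/1.404 = 0.2877.
Known gains sum to 0.0764 − 0.29 + 0.0366 = -0.177.
g_wv = 0.2877 + 0.177 = 0.46.

0.46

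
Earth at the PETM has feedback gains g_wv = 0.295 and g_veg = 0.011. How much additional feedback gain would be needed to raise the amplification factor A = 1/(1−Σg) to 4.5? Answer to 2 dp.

Current total gain = 0.306.
Target gain for A = 4.5: g* = 1 − 1/4.5 = 0.7778.
Additional gain needed = 0.7778 − 0.306 = 0.47.

0.47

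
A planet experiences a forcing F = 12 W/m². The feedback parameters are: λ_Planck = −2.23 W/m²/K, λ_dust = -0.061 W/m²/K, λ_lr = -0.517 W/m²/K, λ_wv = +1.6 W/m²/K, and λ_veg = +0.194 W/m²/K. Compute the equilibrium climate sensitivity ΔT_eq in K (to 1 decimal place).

Net feedback parameter λ = (−2.23) + (-0.061) + (-0.517) + (+1.6) + (+0.194) = -1.014 W/m²/K.
ΔT = −F/λ = −12/(-1.014) = 11.8 K.

11.8 K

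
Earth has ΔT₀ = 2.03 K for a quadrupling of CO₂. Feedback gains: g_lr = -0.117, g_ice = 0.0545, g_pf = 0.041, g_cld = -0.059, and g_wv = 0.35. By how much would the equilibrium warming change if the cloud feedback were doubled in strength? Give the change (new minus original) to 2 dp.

-0.21 K

Original: g = 0.2695, ΔT = 2.03/(1−0.2695) = 2.7789 K.
With doubled cloud: g' = 0.2105, ΔT' = 2.03/(1−0.2105) = 2.5712 K.
Change = 2.5712 − 2.7789 = -0.21 K.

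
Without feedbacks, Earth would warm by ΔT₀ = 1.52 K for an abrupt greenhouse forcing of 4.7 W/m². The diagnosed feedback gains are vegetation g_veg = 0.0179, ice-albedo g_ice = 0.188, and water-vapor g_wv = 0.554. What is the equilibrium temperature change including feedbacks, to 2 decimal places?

6.33 K

Total gain g = 0.0179 + 0.188 + 0.554 = 0.7599.
Amplification A = 1/(1 − 0.7599) = 4.165.
ΔT = 1.52 × 4.165 = 6.33 K.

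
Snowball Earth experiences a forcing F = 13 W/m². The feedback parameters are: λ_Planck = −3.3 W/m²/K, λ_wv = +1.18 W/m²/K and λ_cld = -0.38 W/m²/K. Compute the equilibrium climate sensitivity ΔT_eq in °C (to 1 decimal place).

5.2 °C

Net feedback parameter λ = (−3.3) + (+1.18) + (-0.38) = -2.5 W/m²/K.
ΔT = −F/λ = −13/(-2.5) = 5.2 °C.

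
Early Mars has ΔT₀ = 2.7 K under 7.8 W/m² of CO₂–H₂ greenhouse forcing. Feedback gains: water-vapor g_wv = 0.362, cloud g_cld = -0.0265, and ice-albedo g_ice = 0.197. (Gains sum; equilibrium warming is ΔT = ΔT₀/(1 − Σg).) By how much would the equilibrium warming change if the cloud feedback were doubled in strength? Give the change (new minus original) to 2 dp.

-0.31 K

Original: g = 0.5325, ΔT = 2.7/(1−0.5325) = 5.7754 K.
With doubled cloud: g' = 0.506, ΔT' = 2.7/(1−0.506) = 5.4656 K.
Change = 5.4656 − 5.7754 = -0.31 K.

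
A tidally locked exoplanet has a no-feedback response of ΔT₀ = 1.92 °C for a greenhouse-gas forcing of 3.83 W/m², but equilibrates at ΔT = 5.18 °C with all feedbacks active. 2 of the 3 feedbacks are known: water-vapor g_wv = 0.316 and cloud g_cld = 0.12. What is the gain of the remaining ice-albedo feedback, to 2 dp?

Amplification A = ΔT/ΔT₀ = 5.18/1.92 = 2.698.
Total gain g = 1 − 1/A = 1 − 1/2.698 = 0.6294.
Known gains sum to 0.316 + 0.12 = 0.436.
g_ice = 0.6294 − 0.436 = 0.19.

0.19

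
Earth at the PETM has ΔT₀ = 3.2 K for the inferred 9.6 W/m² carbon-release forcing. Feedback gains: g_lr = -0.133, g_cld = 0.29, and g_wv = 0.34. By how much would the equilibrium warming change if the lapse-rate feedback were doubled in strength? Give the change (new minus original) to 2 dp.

-1.33 K

Original: g = 0.497, ΔT = 3.2/(1−0.497) = 6.3618 K.
With doubled lapse-rate: g' = 0.364, ΔT' = 3.2/(1−0.364) = 5.0314 K.
Change = 5.0314 − 6.3618 = -1.33 K.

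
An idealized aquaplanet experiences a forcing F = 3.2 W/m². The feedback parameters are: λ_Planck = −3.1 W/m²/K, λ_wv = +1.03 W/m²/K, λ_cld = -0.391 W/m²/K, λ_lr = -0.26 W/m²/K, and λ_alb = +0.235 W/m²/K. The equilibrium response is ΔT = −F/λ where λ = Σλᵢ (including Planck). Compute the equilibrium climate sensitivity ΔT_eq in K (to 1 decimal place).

Net feedback parameter λ = (−3.1) + (+1.03) + (-0.391) + (-0.26) + (+0.235) = -2.486 W/m²/K.
ΔT = −F/λ = −3.2/(-2.486) = 1.3 K.

1.3 K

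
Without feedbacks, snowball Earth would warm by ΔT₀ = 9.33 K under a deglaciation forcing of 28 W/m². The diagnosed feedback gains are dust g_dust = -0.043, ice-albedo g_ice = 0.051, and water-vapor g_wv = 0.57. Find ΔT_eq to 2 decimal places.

22.11 K

Total gain g = -0.043 + 0.051 + 0.57 = 0.578.
Amplification A = 1/(1 − 0.578) = 2.37.
ΔT = 9.33 × 2.37 = 22.11 K.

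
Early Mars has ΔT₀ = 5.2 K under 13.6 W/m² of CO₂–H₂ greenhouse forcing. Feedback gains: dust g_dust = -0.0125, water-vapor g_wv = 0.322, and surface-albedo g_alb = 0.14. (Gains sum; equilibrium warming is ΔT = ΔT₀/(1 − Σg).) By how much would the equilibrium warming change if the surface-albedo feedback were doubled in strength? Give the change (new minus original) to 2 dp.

3.22 K

Original: g = 0.4495, ΔT = 5.2/(1−0.4495) = 9.4460 K.
With doubled surface-albedo: g' = 0.5895, ΔT' = 5.2/(1−0.5895) = 12.6675 K.
Change = 12.6675 − 9.4460 = 3.22 K.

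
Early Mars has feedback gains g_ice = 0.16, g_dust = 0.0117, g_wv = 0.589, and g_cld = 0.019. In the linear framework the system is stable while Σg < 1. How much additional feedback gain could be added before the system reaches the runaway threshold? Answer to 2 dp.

Current total gain = 0.16 + 0.0117 + 0.589 + 0.019 = 0.7797.
Margin to runaway = 1 − 0.7797 = 0.22.

0.22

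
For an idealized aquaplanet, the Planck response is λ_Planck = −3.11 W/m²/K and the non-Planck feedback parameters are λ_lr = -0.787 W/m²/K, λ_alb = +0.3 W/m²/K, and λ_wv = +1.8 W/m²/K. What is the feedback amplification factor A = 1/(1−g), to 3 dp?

1.731

Convert to gains: g_lr = -0.787/3.11 = -0.2531; g_alb = 0.3/3.11 = 0.09646; g_wv = 1.8/3.11 = 0.5788.
Total gain g = 0.42216.
A = 1/(1 − 0.42216) = 1.731.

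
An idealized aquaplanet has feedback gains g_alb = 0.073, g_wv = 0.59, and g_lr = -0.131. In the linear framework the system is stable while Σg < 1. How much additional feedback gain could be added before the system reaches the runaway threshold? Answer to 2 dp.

Current total gain = 0.073 + 0.59 − 0.131 = 0.532.
Margin to runaway = 1 − 0.532 = 0.47.

0.47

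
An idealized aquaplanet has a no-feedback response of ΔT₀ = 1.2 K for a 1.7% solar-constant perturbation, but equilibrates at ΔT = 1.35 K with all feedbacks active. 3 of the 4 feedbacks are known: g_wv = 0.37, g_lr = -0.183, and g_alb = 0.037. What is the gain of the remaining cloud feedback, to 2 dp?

-0.11

Amplification A = ΔT/ΔT₀ = 1.35/1.2 = 1.125.
Total gain g = 1 − 1/A = 1 − 1/1.125 = 0.1111.
Known gains sum to 0.37 − 0.183 + 0.037 = 0.224.
g_cld = 0.1111 − 0.224 = -0.11.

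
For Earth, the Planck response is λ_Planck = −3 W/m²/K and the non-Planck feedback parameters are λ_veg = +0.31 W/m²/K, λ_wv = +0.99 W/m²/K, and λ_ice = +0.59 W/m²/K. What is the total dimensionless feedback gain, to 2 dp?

0.63

Convert to gains: g_veg = 0.31/3 = 0.1033; g_wv = 0.99/3 = 0.33; g_ice = 0.59/3 = 0.1967.
Total gain g = 0.63.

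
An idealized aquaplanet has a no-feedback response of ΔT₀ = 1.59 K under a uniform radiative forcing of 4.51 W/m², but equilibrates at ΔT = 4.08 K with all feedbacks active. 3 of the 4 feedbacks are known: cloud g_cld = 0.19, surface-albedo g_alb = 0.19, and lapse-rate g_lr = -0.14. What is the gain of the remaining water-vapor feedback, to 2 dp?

Amplification A = ΔT/ΔT₀ = 4.08/1.59 = 2.566.
Total gain g = 1 − 1/A = 1 − 1/2.566 = 0.6103.
Known gains sum to 0.19 + 0.19 − 0.14 = 0.24.
g_wv = 0.6103 − 0.24 = 0.37.

0.37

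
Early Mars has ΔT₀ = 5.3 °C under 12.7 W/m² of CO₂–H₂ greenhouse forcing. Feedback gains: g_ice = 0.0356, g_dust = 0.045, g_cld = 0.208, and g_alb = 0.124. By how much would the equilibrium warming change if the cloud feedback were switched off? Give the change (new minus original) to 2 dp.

Original: g = 0.4126, ΔT = 5.3/(1−0.4126) = 9.0228 °C.
Without cloud: g' = 0.2046, ΔT' = 5.3/(1−0.2046) = 6.6633 °C.
Change = 6.6633 − 9.0228 = -2.36 °C.

-2.36 °C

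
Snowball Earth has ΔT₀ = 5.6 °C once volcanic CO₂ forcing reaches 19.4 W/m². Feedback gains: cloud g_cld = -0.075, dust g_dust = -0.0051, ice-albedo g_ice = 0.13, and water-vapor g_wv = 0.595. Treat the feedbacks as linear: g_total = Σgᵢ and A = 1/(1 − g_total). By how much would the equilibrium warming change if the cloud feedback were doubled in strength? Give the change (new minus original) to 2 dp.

Original: g = 0.6449, ΔT = 5.6/(1−0.6449) = 15.7702 °C.
With doubled cloud: g' = 0.5699, ΔT' = 5.6/(1−0.5699) = 13.0202 °C.
Change = 13.0202 − 15.7702 = -2.75 °C.

-2.75 °C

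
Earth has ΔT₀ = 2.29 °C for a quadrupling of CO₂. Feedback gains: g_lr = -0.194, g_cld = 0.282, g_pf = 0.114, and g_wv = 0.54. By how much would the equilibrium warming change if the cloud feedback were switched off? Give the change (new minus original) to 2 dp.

-4.64 °C

Original: g = 0.742, ΔT = 2.29/(1−0.742) = 8.8760 °C.
Without cloud: g' = 0.46, ΔT' = 2.29/(1−0.46) = 4.2407 °C.
Change = 4.2407 − 8.8760 = -4.64 °C.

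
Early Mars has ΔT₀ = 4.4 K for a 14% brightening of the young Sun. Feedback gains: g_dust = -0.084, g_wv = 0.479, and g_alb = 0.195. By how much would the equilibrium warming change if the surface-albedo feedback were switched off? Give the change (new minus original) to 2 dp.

Original: g = 0.59, ΔT = 4.4/(1−0.59) = 10.7317 K.
Without surface-albedo: g' = 0.395, ΔT' = 4.4/(1−0.395) = 7.2727 K.
Change = 7.2727 − 10.7317 = -3.46 K.

-3.46 K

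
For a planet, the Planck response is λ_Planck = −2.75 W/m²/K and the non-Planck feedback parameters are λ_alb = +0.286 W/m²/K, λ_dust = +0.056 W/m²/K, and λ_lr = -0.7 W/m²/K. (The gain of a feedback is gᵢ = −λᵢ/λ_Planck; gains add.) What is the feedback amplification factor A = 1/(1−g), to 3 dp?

Convert to gains: g_alb = 0.286/2.75 = 0.104; g_dust = 0.056/2.75 = 0.02036; g_lr = -0.7/2.75 = -0.2545.
Total gain g = -0.13014.
A = 1/(1 + 0.13014) = 0.885.

0.885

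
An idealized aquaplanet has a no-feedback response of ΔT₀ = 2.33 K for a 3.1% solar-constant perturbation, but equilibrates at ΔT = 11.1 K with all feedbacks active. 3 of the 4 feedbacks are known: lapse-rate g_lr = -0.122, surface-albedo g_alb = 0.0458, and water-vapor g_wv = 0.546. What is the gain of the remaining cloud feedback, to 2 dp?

Amplification A = ΔT/ΔT₀ = 11.1/2.33 = 4.764.
Total gain g = 1 − 1/A = 1 − 1/4.764 = 0.7901.
Known gains sum to -0.122 + 0.0458 + 0.546 = 0.4698.
g_cld = 0.7901 − 0.4698 = 0.32.

0.32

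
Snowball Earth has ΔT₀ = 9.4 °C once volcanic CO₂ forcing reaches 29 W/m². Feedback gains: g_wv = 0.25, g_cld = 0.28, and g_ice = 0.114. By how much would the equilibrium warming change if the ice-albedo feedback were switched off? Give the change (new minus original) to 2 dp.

Original: g = 0.644, ΔT = 9.4/(1−0.644) = 26.4045 °C.
Without ice-albedo: g' = 0.53, ΔT' = 9.4/(1−0.53) = 20.0000 °C.
Change = 20.0000 − 26.4045 = -6.40 °C.

-6.40 °C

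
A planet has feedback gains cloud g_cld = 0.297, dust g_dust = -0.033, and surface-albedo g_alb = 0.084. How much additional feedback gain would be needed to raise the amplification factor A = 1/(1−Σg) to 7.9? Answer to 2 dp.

Current total gain = 0.348.
Target gain for A = 7.9: g* = 1 − 1/7.9 = 0.8734.
Additional gain needed = 0.8734 − 0.348 = 0.53.

0.53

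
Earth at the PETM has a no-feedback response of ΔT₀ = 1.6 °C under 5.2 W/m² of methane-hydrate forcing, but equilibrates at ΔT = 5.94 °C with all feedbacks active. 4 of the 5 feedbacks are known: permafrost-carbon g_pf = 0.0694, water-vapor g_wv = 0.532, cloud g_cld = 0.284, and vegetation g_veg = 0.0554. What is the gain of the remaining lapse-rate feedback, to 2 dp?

Amplification A = ΔT/ΔT₀ = 5.94/1.6 = 3.712.
Total gain g = 1 − 1/A = 1 − 1/3.712 = 0.7306.
Known gains sum to 0.0694 + 0.532 + 0.284 + 0.0554 = 0.9408.
g_lr = 0.7306 − 0.9408 = -0.21.

-0.21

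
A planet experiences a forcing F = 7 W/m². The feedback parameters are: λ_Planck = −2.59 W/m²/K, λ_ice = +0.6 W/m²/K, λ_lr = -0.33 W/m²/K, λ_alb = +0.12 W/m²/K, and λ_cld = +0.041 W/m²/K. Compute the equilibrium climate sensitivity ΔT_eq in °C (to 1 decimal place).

3.2 °C

Net feedback parameter λ = (−2.59) + (+0.6) + (-0.33) + (+0.12) + (+0.041) = -2.159 W/m²/K.
ΔT = −F/λ = −7/(-2.159) = 3.2 °C.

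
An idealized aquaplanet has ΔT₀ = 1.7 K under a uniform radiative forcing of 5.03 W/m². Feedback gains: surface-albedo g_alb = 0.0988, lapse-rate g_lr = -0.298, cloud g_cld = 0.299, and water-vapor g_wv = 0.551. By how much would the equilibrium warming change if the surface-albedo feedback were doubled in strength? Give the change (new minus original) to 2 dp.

Original: g = 0.6508, ΔT = 1.7/(1−0.6508) = 4.8683 K.
With doubled surface-albedo: g' = 0.7496, ΔT' = 1.7/(1−0.7496) = 6.7891 K.
Change = 6.7891 − 4.8683 = 1.92 K.

1.92 K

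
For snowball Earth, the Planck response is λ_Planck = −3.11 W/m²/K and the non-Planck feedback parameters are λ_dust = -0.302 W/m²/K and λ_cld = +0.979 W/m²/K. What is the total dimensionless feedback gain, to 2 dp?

Convert to gains: g_dust = -0.302/3.11 = -0.09711; g_cld = 0.979/3.11 = 0.3148.
Total gain g = 0.21769.

0.22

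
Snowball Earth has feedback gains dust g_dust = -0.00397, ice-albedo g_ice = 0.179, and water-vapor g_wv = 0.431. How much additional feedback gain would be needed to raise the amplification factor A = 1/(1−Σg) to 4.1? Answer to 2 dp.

0.15

Current total gain = 0.60603.
Target gain for A = 4.1: g* = 1 − 1/4.1 = 0.7561.
Additional gain needed = 0.7561 − 0.60603 = 0.15.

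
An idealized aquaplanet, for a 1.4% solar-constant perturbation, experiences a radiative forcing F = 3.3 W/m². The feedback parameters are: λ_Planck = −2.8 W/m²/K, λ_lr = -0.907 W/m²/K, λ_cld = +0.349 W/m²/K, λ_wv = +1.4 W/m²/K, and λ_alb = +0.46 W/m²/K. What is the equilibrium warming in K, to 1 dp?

2.2 K

Net feedback parameter λ = (−2.8) + (-0.907) + (+0.349) + (+1.4) + (+0.46) = -1.498 W/m²/K.
ΔT = −F/λ = −3.3/(-1.498) = 2.2 K.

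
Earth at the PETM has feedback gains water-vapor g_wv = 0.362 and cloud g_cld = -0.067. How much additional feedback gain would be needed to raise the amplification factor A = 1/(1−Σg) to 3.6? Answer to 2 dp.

0.43

Current total gain = 0.295.
Target gain for A = 3.6: g* = 1 − 1/3.6 = 0.7222.
Additional gain needed = 0.7222 − 0.295 = 0.43.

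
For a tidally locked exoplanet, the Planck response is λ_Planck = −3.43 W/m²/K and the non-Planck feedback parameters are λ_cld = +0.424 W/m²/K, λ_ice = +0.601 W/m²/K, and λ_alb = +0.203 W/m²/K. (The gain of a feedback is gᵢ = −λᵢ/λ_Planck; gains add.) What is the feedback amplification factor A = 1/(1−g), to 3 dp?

Convert to gains: g_cld = 0.424/3.43 = 0.1236; g_ice = 0.601/3.43 = 0.1752; g_alb = 0.203/3.43 = 0.05918.
Total gain g = 0.35798.
A = 1/(1 − 0.35798) = 1.558.

1.558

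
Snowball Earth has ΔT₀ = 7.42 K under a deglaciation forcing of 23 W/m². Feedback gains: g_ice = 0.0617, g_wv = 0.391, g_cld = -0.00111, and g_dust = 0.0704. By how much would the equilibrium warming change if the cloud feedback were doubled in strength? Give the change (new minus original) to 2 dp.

Original: g = 0.52199, ΔT = 7.42/(1−0.52199) = 15.5227 K.
With doubled cloud: g' = 0.52088, ΔT' = 7.42/(1−0.52088) = 15.4867 K.
Change = 15.4867 − 15.5227 = -0.04 K.

-0.04 K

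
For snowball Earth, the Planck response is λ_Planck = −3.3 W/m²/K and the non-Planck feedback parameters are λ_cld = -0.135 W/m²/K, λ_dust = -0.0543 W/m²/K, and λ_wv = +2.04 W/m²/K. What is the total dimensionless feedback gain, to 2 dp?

Convert to gains: g_cld = -0.135/3.3 = -0.04091; g_dust = -0.0543/3.3 = -0.01645; g_wv = 2.04/3.3 = 0.6182.
Total gain g = 0.56084.

0.56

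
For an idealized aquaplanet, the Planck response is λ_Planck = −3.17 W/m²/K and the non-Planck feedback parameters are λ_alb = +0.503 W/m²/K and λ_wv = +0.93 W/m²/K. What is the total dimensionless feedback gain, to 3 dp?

Convert to gains: g_alb = 0.503/3.17 = 0.1587; g_wv = 0.93/3.17 = 0.2934.
Total gain g = 0.4521.

0.452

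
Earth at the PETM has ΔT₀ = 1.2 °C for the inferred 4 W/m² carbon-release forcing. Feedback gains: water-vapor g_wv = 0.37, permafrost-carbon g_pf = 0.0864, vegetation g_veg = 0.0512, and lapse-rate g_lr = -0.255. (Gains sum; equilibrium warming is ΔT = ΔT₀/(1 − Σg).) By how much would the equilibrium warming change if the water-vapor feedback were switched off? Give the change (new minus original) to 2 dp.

-0.53 °C

Original: g = 0.2526, ΔT = 1.2/(1−0.2526) = 1.6056 °C.
Without water-vapor: g' = -0.1174, ΔT' = 1.2/(1+0.1174) = 1.0739 °C.
Change = 1.0739 − 1.6056 = -0.53 °C.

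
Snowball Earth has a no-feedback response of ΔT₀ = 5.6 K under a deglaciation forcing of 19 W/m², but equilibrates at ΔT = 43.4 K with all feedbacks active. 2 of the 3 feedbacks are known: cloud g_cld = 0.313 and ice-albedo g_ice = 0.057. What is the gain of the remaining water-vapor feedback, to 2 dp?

Amplification A = ΔT/ΔT₀ = 43.4/5.6 = 7.75.
Total gain g = 1 − 1/A = 1 − 1/7.75 = 0.871.
Known gains sum to 0.313 + 0.057 = 0.37.
g_wv = 0.871 − 0.37 = 0.50.

0.50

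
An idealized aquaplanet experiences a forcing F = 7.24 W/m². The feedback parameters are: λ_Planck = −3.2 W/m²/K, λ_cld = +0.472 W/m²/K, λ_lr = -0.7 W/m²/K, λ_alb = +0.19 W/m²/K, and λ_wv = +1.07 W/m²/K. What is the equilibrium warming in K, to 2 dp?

3.34 K

Net feedback parameter λ = (−3.2) + (+0.472) + (-0.7) + (+0.19) + (+1.07) = -2.168 W/m²/K.
ΔT = −F/λ = −7.24/(-2.168) = 3.34 K.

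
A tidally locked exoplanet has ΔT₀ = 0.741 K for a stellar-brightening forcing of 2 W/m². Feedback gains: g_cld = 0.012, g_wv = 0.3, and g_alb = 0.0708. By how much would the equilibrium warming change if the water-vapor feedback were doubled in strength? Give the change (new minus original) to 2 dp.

1.14 K

Original: g = 0.3828, ΔT = 0.741/(1−0.3828) = 1.2006 K.
With doubled water-vapor: g' = 0.6828, ΔT' = 0.741/(1−0.6828) = 2.3361 K.
Change = 2.3361 − 1.2006 = 1.14 K.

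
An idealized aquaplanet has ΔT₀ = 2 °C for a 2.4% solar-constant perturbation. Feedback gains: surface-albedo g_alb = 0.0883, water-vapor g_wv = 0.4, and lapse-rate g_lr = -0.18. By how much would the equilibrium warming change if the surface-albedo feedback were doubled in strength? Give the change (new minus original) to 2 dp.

Original: g = 0.3083, ΔT = 2/(1−0.3083) = 2.8914 °C.
With doubled surface-albedo: g' = 0.3966, ΔT' = 2/(1−0.3966) = 3.3146 °C.
Change = 3.3146 − 2.8914 = 0.42 °C.

0.42 °C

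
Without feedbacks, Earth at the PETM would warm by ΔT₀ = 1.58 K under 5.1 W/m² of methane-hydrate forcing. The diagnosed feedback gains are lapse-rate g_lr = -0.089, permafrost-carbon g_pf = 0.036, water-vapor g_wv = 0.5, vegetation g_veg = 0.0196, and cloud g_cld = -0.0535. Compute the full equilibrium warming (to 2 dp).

Total gain g = -0.089 + 0.036 + 0.5 + 0.0196 − 0.0535 = 0.4131.
Amplification A = 1/(1 − 0.4131) = 1.704.
ΔT = 1.58 × 1.704 = 2.69 K.

2.69 K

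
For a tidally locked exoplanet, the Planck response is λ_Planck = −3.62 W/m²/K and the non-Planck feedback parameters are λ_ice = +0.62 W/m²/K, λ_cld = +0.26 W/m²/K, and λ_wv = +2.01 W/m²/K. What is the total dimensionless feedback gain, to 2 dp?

0.80

Convert to gains: g_ice = 0.62/3.62 = 0.1713; g_cld = 0.26/3.62 = 0.07182; g_wv = 2.01/3.62 = 0.5552.
Total gain g = 0.79832.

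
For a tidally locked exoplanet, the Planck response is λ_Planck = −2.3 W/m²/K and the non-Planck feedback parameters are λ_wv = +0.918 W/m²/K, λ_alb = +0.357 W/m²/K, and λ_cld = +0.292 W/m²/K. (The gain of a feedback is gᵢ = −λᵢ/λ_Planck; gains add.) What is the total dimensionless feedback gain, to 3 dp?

Convert to gains: g_wv = 0.918/2.3 = 0.3991; g_alb = 0.357/2.3 = 0.1552; g_cld = 0.292/2.3 = 0.127.
Total gain g = 0.6813.

0.681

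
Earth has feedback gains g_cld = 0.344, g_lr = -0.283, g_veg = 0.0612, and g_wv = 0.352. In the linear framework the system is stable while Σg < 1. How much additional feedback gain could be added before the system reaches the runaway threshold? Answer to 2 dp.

0.53

Current total gain = 0.344 − 0.283 + 0.0612 + 0.352 = 0.4742.
Margin to runaway = 1 − 0.4742 = 0.53.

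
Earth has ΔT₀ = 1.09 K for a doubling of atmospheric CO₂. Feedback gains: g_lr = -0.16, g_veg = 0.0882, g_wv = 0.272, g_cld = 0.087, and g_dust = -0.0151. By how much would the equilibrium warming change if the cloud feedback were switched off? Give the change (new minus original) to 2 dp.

Original: g = 0.2721, ΔT = 1.09/(1−0.2721) = 1.4975 K.
Without cloud: g' = 0.1851, ΔT' = 1.09/(1−0.1851) = 1.3376 K.
Change = 1.3376 − 1.4975 = -0.16 K.

-0.16 K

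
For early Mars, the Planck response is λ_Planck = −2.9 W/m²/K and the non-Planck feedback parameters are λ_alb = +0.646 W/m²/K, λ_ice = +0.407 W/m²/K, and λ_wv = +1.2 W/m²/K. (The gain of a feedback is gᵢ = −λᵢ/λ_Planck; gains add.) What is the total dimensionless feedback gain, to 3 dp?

0.777

Convert to gains: g_alb = 0.646/2.9 = 0.2228; g_ice = 0.407/2.9 = 0.1403; g_wv = 1.2/2.9 = 0.4138.
Total gain g = 0.7769.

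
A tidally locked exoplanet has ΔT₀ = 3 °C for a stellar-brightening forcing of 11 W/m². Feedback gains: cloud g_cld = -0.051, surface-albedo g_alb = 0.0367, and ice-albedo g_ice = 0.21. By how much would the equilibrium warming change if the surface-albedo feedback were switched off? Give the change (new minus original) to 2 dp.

-0.16 °C

Original: g = 0.1957, ΔT = 3/(1−0.1957) = 3.7300 °C.
Without surface-albedo: g' = 0.159, ΔT' = 3/(1−0.159) = 3.5672 °C.
Change = 3.5672 − 3.7300 = -0.16 °C.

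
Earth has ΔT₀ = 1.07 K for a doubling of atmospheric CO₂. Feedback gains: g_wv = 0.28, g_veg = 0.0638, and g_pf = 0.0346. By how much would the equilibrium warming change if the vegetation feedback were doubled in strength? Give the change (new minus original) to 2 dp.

Original: g = 0.3784, ΔT = 1.07/(1−0.3784) = 1.7214 K.
With doubled vegetation: g' = 0.4422, ΔT' = 1.07/(1−0.4422) = 1.9183 K.
Change = 1.9183 − 1.7214 = 0.20 K.

0.20 K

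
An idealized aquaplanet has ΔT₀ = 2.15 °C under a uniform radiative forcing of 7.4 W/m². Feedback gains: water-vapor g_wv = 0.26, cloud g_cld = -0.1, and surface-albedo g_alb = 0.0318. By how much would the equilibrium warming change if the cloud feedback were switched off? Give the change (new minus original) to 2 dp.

Original: g = 0.1918, ΔT = 2.15/(1−0.1918) = 2.6602 °C.
Without cloud: g' = 0.2918, ΔT' = 2.15/(1−0.2918) = 3.0359 °C.
Change = 3.0359 − 2.6602 = 0.38 °C.

0.38 °C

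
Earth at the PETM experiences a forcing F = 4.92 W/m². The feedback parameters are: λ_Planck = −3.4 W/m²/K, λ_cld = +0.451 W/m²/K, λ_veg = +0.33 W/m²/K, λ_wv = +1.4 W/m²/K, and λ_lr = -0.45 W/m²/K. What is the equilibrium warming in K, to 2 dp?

2.95 K

Net feedback parameter λ = (−3.4) + (+0.451) + (+0.33) + (+1.4) + (-0.45) = -1.669 W/m²/K.
ΔT = −F/λ = −4.92/(-1.669) = 2.95 K.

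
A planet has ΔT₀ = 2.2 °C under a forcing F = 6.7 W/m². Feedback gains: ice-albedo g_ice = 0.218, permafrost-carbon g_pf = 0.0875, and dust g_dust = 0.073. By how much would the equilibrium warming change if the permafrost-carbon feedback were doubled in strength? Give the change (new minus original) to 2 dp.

Original: g = 0.3785, ΔT = 2.2/(1−0.3785) = 3.5398 °C.
With doubled permafrost-carbon: g' = 0.466, ΔT' = 2.2/(1−0.466) = 4.1199 °C.
Change = 4.1199 − 3.5398 = 0.58 °C.

0.58 °C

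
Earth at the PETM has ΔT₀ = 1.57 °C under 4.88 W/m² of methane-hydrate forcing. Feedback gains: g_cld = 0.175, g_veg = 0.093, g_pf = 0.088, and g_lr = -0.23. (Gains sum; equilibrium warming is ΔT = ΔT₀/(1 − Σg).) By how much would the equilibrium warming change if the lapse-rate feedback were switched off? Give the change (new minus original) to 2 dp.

0.64 °C

Original: g = 0.126, ΔT = 1.57/(1−0.126) = 1.7963 °C.
Without lapse-rate: g' = 0.356, ΔT' = 1.57/(1−0.356) = 2.4379 °C.
Change = 2.4379 − 1.7963 = 0.64 °C.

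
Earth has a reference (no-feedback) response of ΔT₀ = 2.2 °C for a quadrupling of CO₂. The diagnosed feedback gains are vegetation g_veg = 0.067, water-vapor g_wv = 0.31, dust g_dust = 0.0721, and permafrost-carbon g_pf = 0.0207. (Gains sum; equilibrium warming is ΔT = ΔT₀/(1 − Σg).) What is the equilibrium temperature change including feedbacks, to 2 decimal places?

Total gain g = 0.067 + 0.31 + 0.0721 + 0.0207 = 0.4698.
Amplification A = 1/(1 − 0.4698) = 1.886.
ΔT = 2.2 × 1.886 = 4.15 °C.

4.15 °C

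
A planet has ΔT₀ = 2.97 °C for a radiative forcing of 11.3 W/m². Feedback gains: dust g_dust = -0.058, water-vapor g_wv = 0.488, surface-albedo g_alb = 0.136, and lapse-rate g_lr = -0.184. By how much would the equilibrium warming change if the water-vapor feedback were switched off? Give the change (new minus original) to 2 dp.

-2.12 °C

Original: g = 0.382, ΔT = 2.97/(1−0.382) = 4.8058 °C.
Without water-vapor: g' = -0.106, ΔT' = 2.97/(1+0.106) = 2.6854 °C.
Change = 2.6854 − 4.8058 = -2.12 °C.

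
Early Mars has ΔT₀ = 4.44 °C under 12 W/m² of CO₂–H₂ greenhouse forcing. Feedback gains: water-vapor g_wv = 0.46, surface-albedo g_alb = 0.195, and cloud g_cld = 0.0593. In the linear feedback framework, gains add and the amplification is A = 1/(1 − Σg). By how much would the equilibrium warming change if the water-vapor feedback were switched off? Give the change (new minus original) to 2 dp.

Original: g = 0.7143, ΔT = 4.44/(1−0.7143) = 15.5408 °C.
Without water-vapor: g' = 0.2543, ΔT' = 4.44/(1−0.2543) = 5.9541 °C.
Change = 5.9541 − 15.5408 = -9.59 °C.

-9.59 °C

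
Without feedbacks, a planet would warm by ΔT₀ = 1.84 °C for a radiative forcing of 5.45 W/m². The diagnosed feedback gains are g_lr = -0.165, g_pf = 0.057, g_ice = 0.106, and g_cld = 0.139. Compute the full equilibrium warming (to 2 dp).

Total gain g = -0.165 + 0.057 + 0.106 + 0.139 = 0.137.
Amplification A = 1/(1 − 0.137) = 1.159.
ΔT = 1.84 × 1.159 = 2.13 °C.

2.13 °C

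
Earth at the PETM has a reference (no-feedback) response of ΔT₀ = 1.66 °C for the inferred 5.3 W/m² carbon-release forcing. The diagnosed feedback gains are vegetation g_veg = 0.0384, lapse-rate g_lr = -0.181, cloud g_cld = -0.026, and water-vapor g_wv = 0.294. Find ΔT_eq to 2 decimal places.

Total gain g = 0.0384 − 0.181 − 0.026 + 0.294 = 0.1254.
Amplification A = 1/(1 − 0.1254) = 1.143.
ΔT = 1.66 × 1.143 = 1.90 °C.

1.90 °C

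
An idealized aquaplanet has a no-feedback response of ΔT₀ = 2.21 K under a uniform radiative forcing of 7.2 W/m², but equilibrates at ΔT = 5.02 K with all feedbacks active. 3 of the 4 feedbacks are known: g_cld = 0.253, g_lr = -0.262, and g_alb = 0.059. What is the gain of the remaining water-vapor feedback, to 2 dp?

Amplification A = ΔT/ΔT₀ = 5.02/2.21 = 2.271.
Total gain g = 1 − 1/A = 1 − 1/2.271 = 0.5597.
Known gains sum to 0.253 − 0.262 + 0.059 = 0.05.
g_wv = 0.5597 − 0.05 = 0.51.

0.51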